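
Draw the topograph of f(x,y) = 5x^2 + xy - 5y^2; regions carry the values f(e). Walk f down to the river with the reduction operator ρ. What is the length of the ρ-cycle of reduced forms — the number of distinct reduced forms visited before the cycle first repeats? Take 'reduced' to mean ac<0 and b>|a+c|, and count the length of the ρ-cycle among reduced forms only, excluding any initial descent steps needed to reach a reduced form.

D = 101, ⌊√D⌋ = 10
river: ρ → (-5,9,1)
river: ρ → (1,9,-5)
river: ρ → (-5,1,5)
river: ρ → (5,9,-1)
river: ρ → (-1,9,5)
river: ρ → (5,1,-5)
ρ-cycle length = 6 (tail of 0 descent steps not counted)

6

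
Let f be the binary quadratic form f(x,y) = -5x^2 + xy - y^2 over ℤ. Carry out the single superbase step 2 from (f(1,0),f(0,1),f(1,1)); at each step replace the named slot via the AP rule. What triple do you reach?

start (-5,-1,-5) = (f(1,0),f(0,1),f(1,1))
replace slot 2: 2·((-5)+(-5)) − (-1) = -19 → (-5,-19,-5)

-5,-19,-5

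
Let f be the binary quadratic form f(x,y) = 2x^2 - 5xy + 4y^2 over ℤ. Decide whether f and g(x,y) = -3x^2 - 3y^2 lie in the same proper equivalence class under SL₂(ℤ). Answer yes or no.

D₁ = -7, D₂ = -36
discriminants differ ⇒ not SL₂(ℤ)-equivalent

no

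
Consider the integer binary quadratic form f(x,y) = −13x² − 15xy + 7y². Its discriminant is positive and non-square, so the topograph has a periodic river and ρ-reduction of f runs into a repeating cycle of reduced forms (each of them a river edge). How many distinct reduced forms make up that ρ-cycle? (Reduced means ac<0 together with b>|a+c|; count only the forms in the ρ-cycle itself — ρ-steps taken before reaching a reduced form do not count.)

D = 589, ⌊√D⌋ = 24
descent: ρ → (7,15,-13)  [lands on river]
river: ρ → (-13,11,9)
river: ρ → (9,7,-15)
river: ρ → (-15,23,1)
river: ρ → (1,23,-15)
river: ρ → (-15,7,9)
river: ρ → (9,11,-13)
river: ρ → (-13,15,7)
river: ρ → (7,13,-15)
river: ρ → (-15,17,5)
river: ρ → (5,23,-3)
river: ρ → (-3,19,19)
river: ρ → (19,19,-3)
river: ρ → (-3,23,5)
river: ρ → (5,17,-15)
river: ρ → (-15,13,7)
ρ-cycle length = 16 (tail of 1 descent step not counted)

16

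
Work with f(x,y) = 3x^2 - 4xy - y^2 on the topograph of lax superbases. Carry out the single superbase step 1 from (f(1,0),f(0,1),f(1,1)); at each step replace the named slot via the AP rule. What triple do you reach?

start (3,-1,-2) = (f(1,0),f(0,1),f(1,1))
replace slot 1: 2·((-1)+(-2)) − 3 = -9 → (-9,-1,-2)

-9,-1,-2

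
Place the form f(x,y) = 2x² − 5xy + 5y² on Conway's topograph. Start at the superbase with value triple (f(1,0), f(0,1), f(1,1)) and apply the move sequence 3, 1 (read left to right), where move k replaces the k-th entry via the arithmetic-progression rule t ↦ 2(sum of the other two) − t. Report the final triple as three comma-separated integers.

start (2,5,2) = (f(1,0),f(0,1),f(1,1))
replace slot 3: 2·(2+5) − 2 = 12 → (2,5,12)
replace slot 1: 2·(5+12) − 2 = 32 → (32,5,12)

32,5,12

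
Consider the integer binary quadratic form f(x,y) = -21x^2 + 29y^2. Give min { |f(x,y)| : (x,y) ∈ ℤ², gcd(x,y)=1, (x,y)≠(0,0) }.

descent: ρ → (29,0,-21)
descent: ρ → (-21,42,8)  [lands on river]
river: ρ → (8,38,-31)
river: ρ → (-31,24,15)
river: ρ → (15,36,-19)
river: ρ → (-19,40,11)
river: ρ → (11,48,-3)
river: ρ → (-3,48,11)
river: ρ → (11,40,-19)
river: ρ → (-19,36,15)
river: ρ → (15,24,-31)
river: ρ → (-31,38,8)
river: ρ → (8,42,-21)
closes: descent 2, river 12
min |a| on river = 3

3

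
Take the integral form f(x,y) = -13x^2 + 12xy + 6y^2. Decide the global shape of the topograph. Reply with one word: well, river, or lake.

D = b²−4ac = 12² − 4·(-13)·6 = 456
D > 0 non-square ⇒ indefinite ⇒ periodic river

river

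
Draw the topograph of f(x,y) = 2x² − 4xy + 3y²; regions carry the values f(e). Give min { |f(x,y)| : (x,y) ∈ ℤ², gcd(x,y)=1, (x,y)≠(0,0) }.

translate: b→0 (≡-4 mod 4), so (2,-4,3)→(2,0,1)
flip: (2,0,1)→(1,0,2)
reduced (well bottom): (1,0,2) with a≤c, −a<b≤a
well minimum = a = 1

1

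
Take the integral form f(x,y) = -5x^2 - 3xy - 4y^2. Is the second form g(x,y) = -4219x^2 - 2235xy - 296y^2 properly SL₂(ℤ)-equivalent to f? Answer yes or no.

D₁ = -71, D₂ = -71
f is negative-definite; reduce −f:
−f: flip: (5,3,4)→(4,-3,5)
−f: reduced (well bottom): (4,-3,5) with a≤c, −a<b≤a
flip sign back: reduced form of f is (-4,3,-5)
g is negative-definite; reduce −g:
−g: flip: (4219,2235,296)→(296,-2235,4219)
−g: translate: b→133 (≡-2235 mod 592), so (296,-2235,4219)→(296,133,15)
−g: flip: (296,133,15)→(15,-133,296)
−g: translate: b→-13 (≡-133 mod 30), so (15,-133,296)→(15,-13,4)
−g: flip: (15,-13,4)→(4,13,15)
−g: translate: b→-3 (≡13 mod 8), so (4,13,15)→(4,-3,5)
−g: reduced (well bottom): (4,-3,5) with a≤c, −a<b≤a
flip sign back: reduced form of g is (-4,3,-5)
reduced forms (-4, 3, -5) vs (-4, 3, -5) ⇒ equivalent

yes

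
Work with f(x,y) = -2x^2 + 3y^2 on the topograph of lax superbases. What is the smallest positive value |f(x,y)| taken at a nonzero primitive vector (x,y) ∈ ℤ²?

descent: ρ → (3,0,-2)
descent: ρ → (-2,4,1)  [lands on river]
river: ρ → (1,4,-2)
closes: descent 2, river 2
min |a| on river = 1

1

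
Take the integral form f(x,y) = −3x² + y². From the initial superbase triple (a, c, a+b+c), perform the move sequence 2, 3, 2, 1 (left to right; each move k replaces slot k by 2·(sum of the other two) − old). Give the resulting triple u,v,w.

start (-3,1,-2) = (f(1,0),f(0,1),f(1,1))
replace slot 2: 2·((-3)+(-2)) − 1 = -11 → (-3,-11,-2)
replace slot 3: 2·((-3)+(-11)) − (-2) = -26 → (-3,-11,-26)
replace slot 2: 2·((-3)+(-26)) − (-11) = -47 → (-3,-47,-26)
replace slot 1: 2·((-47)+(-26)) − (-3) = -143 → (-143,-47,-26)

-143,-47,-26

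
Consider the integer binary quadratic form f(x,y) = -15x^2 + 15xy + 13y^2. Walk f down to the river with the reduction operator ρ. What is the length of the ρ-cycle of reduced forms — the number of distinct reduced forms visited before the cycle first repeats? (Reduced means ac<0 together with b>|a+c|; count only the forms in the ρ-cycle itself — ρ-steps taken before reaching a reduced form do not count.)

D = 1005, ⌊√D⌋ = 31
river: ρ → (13,11,-17)
river: ρ → (-17,23,7)
river: ρ → (7,19,-23)
river: ρ → (-23,27,3)
river: ρ → (3,27,-23)
river: ρ → (-23,19,7)
river: ρ → (7,23,-17)
river: ρ → (-17,11,13)
river: ρ → (13,15,-15)
river: ρ → (-15,15,13)
ρ-cycle length = 10 (tail of 0 descent steps not counted)

10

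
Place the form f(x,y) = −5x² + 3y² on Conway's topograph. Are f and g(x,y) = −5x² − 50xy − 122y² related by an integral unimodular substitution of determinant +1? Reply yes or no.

D₁ = 60, D₂ = 60
river cycle of f (length 2): (3, 6, -2), (-2, 6, 3)
river cycle of g (length 2): (3, 6, -2), (-2, 6, 3)
cycles coincide ⇒ equivalent

yes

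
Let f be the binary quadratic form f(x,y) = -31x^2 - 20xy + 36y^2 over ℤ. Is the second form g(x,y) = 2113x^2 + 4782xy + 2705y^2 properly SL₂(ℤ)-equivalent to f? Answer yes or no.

D₁ = 4864, D₂ = 4864
river cycle of f (length 20): (36, 20, -31), (-31, 42, 25), (25, 58, -15), (-15, 62, 17), (17, 40, -48), (-48, 56, 9), (9, 52, -60), (-60, 68, 1), (1, 68, -60), (-60, 52, 9), … (10 more)
river cycle of g (length 20): (36, 20, -31), (-31, 42, 25), (25, 58, -15), (-15, 62, 17), (17, 40, -48), (-48, 56, 9), (9, 52, -60), (-60, 68, 1), (1, 68, -60), (-60, 52, 9), … (10 more)
cycles coincide ⇒ equivalent

yes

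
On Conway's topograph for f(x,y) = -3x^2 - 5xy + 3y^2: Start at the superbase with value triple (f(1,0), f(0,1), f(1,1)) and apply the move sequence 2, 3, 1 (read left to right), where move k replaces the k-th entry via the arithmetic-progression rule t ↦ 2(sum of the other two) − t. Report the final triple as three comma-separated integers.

start (-3,3,-5) = (f(1,0),f(0,1),f(1,1))
replace slot 2: 2·((-3)+(-5)) − 3 = -19 → (-3,-19,-5)
replace slot 3: 2·((-3)+(-19)) − (-5) = -39 → (-3,-19,-39)
replace slot 1: 2·((-19)+(-39)) − (-3) = -113 → (-113,-19,-39)

-113,-19,-39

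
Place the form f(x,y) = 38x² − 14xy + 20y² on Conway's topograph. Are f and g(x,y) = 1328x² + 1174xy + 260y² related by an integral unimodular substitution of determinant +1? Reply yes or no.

D₁ = -2844, D₂ = -2844
f: flip: (38,-14,20)→(20,14,38)
f: reduced (well bottom): (20,14,38) with a≤c, −a<b≤a
g: flip: (1328,1174,260)→(260,-1174,1328)
g: translate: b→-134 (≡-1174 mod 520), so (260,-1174,1328)→(260,-134,20)
g: flip: (260,-134,20)→(20,134,260)
g: translate: b→14 (≡134 mod 40), so (20,134,260)→(20,14,38)
g: reduced (well bottom): (20,14,38) with a≤c, −a<b≤a
reduced forms (20, 14, 38) vs (20, 14, 38) ⇒ equivalent

yes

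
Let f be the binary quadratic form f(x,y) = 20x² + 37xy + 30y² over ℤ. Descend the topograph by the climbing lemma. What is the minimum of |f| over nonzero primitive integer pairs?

translate: b→-3 (≡37 mod 40), so (20,37,30)→(20,-3,13)
flip: (20,-3,13)→(13,3,20)
reduced (well bottom): (13,3,20) with a≤c, −a<b≤a
well minimum = a = 13

13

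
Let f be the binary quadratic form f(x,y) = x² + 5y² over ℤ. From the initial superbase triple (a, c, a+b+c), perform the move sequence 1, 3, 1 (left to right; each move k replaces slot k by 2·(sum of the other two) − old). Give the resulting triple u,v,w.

start (1,5,6) = (f(1,0),f(0,1),f(1,1))
replace slot 1: 2·(5+6) − 1 = 21 → (21,5,6)
replace slot 3: 2·(21+5) − 6 = 46 → (21,5,46)
replace slot 1: 2·(5+46) − 21 = 81 → (81,5,46)

81,5,46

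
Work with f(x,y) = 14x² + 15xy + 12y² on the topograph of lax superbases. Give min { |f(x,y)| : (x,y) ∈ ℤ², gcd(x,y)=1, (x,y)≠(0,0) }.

translate: b→-13 (≡15 mod 28), so (14,15,12)→(14,-13,11)
flip: (14,-13,11)→(11,13,14)
translate: b→-9 (≡13 mod 22), so (11,13,14)→(11,-9,12)
reduced (well bottom): (11,-9,12) with a≤c, −a<b≤a
well minimum = a = 11

11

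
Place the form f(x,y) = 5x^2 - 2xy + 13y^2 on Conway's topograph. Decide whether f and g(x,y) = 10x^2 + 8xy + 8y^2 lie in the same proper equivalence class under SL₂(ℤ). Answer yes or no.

D₁ = -256, D₂ = -256
f: reduced (well bottom): (5,-2,13) with a≤c, −a<b≤a
g: flip: (10,8,8)→(8,-8,10)
g: translate: b→8 (≡-8 mod 16), so (8,-8,10)→(8,8,10)
g: reduced (well bottom): (8,8,10) with a≤c, −a<b≤a
reduced forms (5, -2, 13) vs (8, 8, 10) ⇒ inequivalent

no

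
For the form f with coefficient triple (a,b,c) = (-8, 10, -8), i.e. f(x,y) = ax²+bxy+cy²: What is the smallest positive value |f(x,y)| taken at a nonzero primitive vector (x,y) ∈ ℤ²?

translate: b→6 (≡-10 mod 16), so (8,-10,8)→(8,6,6)
flip: (8,6,6)→(6,-6,8)
translate: b→6 (≡-6 mod 12), so (6,-6,8)→(6,6,8)
reduced (well bottom): (6,6,8) with a≤c, −a<b≤a
well minimum |f| = |-6| = 6 (negative-definite)

6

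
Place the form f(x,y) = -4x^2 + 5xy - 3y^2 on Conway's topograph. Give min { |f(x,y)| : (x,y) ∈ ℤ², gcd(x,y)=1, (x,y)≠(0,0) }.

translate: b→3 (≡-5 mod 8), so (4,-5,3)→(4,3,2)
flip: (4,3,2)→(2,-3,4)
translate: b→1 (≡-3 mod 4), so (2,-3,4)→(2,1,3)
reduced (well bottom): (2,1,3) with a≤c, −a<b≤a
well minimum |f| = |-2| = 2 (negative-definite)

2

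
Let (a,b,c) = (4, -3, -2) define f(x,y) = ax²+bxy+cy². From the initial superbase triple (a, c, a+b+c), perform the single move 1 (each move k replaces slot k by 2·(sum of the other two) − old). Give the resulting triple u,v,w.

start (4,-2,-1) = (f(1,0),f(0,1),f(1,1))
replace slot 1: 2·((-2)+(-1)) − 4 = -10 → (-10,-2,-1)

-10,-2,-1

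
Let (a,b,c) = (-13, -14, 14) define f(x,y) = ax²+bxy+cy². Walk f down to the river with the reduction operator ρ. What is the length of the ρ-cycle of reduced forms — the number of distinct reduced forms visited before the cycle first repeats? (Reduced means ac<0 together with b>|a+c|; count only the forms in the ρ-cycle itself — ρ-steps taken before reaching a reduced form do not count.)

D = 924, ⌊√D⌋ = 30
descent: ρ → (14,14,-13)  [lands on river]
river: ρ → (-13,12,15)
river: ρ → (15,18,-10)
river: ρ → (-10,22,11)
river: ρ → (11,22,-10)
river: ρ → (-10,18,15)
river: ρ → (15,12,-13)
river: ρ → (-13,14,14)
ρ-cycle length = 8 (tail of 1 descent step not counted)

8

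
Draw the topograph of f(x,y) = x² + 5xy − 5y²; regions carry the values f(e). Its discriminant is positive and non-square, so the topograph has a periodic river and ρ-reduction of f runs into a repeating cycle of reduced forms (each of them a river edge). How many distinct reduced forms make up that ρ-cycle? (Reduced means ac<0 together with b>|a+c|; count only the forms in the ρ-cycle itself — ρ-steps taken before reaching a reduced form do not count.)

D = 45, ⌊√D⌋ = 6
river: ρ → (-5,5,1)
river: ρ → (1,5,-5)
ρ-cycle length = 2 (tail of 0 descent steps not counted)

2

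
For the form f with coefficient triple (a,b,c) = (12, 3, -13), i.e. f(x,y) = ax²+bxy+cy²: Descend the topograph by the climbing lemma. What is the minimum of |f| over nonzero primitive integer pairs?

river: ρ → (-13,23,2)
river: ρ → (2,25,-1)
river: ρ → (-1,25,2)
river: ρ → (2,23,-13)
river: ρ → (-13,3,12)
river: ρ → (12,21,-4)
river: ρ → (-4,19,17)
river: ρ → (17,15,-6)
river: ρ → (-6,21,8)
river: ρ → (8,11,-16)
river: ρ → (-16,21,3)
river: ρ → (3,21,-16)
river: ρ → (-16,11,8)
river: ρ → (8,21,-6)
river: ρ → (-6,15,17)
river: ρ → (17,19,-4)
river: ρ → (-4,21,12)
river: ρ → (12,3,-13)
closes: descent 0, river 18
min |a| on river = 1

1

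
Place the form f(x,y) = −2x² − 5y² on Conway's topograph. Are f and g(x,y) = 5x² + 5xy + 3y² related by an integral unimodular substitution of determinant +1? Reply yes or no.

D₁ = -40, D₂ = -35
discriminants differ ⇒ not SL₂(ℤ)-equivalent

no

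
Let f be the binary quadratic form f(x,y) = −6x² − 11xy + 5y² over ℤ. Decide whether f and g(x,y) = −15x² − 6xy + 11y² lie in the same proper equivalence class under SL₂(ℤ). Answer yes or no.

D₁ = 241, D₂ = 696
discriminants differ ⇒ not SL₂(ℤ)-equivalent

no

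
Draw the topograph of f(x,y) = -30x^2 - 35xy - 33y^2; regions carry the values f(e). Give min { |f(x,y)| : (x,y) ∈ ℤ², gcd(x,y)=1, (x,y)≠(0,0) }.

translate: b→-25 (≡35 mod 60), so (30,35,33)→(30,-25,28)
flip: (30,-25,28)→(28,25,30)
reduced (well bottom): (28,25,30) with a≤c, −a<b≤a
well minimum |f| = |-28| = 28 (negative-definite)

28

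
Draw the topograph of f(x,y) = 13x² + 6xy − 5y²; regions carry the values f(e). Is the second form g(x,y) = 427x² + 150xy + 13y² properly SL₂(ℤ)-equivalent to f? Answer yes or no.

D₁ = 296, D₂ = 296
river cycle of f (length 6): (-5, 14, 5), (5, 16, -2), (-2, 16, 5), (5, 14, -5), (-5, 16, 2), (2, 16, -5)
river cycle of g (length 6): (-5, 14, 5), (5, 16, -2), (-2, 16, 5), (5, 14, -5), (-5, 16, 2), (2, 16, -5)
cycles coincide ⇒ equivalent

yes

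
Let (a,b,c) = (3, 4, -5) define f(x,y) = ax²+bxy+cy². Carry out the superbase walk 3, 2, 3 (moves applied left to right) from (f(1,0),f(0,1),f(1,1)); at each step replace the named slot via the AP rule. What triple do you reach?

start (3,-5,2) = (f(1,0),f(0,1),f(1,1))
replace slot 3: 2·(3+(-5)) − 2 = -6 → (3,-5,-6)
replace slot 2: 2·(3+(-6)) − (-5) = -1 → (3,-1,-6)
replace slot 3: 2·(3+(-1)) − (-6) = 10 → (3,-1,10)

3,-1,10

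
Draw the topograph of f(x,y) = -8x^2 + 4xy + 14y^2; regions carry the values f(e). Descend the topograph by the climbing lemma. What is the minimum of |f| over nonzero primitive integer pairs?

descent: ρ → (14,-4,-8)
descent: ρ → (-8,20,2)  [lands on river]
river: ρ → (2,20,-8)
river: ρ → (-8,12,10)
river: ρ → (10,8,-10)
river: ρ → (-10,12,8)
river: ρ → (8,20,-2)
river: ρ → (-2,20,8)
river: ρ → (8,12,-10)
river: ρ → (-10,8,10)
river: ρ → (10,12,-8)
closes: descent 2, river 10
min |a| on river = 2

2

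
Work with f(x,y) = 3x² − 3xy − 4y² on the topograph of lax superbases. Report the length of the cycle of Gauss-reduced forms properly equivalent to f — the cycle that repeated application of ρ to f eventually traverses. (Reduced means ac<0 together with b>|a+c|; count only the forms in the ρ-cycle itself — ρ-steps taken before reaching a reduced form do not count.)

D = 57, ⌊√D⌋ = 7
descent: ρ → (-4,3,3)  [lands on river]
river: ρ → (3,3,-4)
river: ρ → (-4,5,2)
river: ρ → (2,7,-1)
river: ρ → (-1,7,2)
river: ρ → (2,5,-4)
ρ-cycle length = 6 (tail of 1 descent step not counted)

6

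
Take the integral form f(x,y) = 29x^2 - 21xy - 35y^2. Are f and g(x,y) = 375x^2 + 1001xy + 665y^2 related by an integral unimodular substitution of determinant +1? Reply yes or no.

D₁ = 4501, D₂ = 4501
river cycle of f (length 40): (-35, 21, 29), (29, 37, -27), (-27, 17, 39), (39, 61, -5), (-5, 59, 51), (51, 43, -13), (-13, 61, 15), (15, 59, -17), (-17, 43, 39), (39, 35, -21), … (30 more)
river cycle of g (length 40): (39, 61, -5), (-5, 59, 51), (51, 43, -13), (-13, 61, 15), (15, 59, -17), (-17, 43, 39), (39, 35, -21), (-21, 49, 25), (25, 51, -19), (-19, 63, 7), … (30 more)
cycles coincide ⇒ equivalent

yes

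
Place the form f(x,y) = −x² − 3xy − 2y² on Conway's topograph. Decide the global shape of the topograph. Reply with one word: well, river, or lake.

D = b²−4ac = (-3)² − 4·(-1)·(-2) = 1
D = 1² is a perfect square ⇒ form factors over ℤ ⇒ lakes

lake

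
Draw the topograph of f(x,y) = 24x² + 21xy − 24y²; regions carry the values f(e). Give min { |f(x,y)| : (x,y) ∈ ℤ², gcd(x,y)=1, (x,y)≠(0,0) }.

river: ρ → (-24,27,21)
river: ρ → (21,15,-30)
river: ρ → (-30,45,6)
river: ρ → (6,51,-6)
river: ρ → (-6,45,30)
river: ρ → (30,15,-21)
river: ρ → (-21,27,24)
river: ρ → (24,21,-24)
closes: descent 0, river 8
min |a| on river = 6

6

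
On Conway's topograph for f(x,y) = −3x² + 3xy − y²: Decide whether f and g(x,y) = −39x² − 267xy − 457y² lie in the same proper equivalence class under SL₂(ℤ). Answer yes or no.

D₁ = -3, D₂ = -3
f is negative-definite; reduce −f:
−f: translate: b→3 (≡-3 mod 6), so (3,-3,1)→(3,3,1)
−f: flip: (3,3,1)→(1,-3,3)
−f: translate: b→1 (≡-3 mod 2), so (1,-3,3)→(1,1,1)
−f: reduced (well bottom): (1,1,1) with a≤c, −a<b≤a
flip sign back: reduced form of f is (-1,-1,-1)
g is negative-definite; reduce −g:
−g: translate: b→33 (≡267 mod 78), so (39,267,457)→(39,33,7)
−g: flip: (39,33,7)→(7,-33,39)
−g: translate: b→-5 (≡-33 mod 14), so (7,-33,39)→(7,-5,1)
−g: flip: (7,-5,1)→(1,5,7)
−g: translate: b→1 (≡5 mod 2), so (1,5,7)→(1,1,1)
−g: reduced (well bottom): (1,1,1) with a≤c, −a<b≤a
flip sign back: reduced form of g is (-1,-1,-1)
reduced forms (-1, -1, -1) vs (-1, -1, -1) ⇒ equivalent

yes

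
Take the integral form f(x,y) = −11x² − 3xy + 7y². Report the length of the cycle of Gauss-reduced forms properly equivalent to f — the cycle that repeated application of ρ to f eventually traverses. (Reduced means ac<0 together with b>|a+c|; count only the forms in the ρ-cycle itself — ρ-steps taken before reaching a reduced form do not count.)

D = 317, ⌊√D⌋ = 17
descent: ρ → (7,17,-1)  [lands on river]
river: ρ → (-1,17,7)
river: ρ → (7,11,-7)
river: ρ → (-7,17,1)
river: ρ → (1,17,-7)
river: ρ → (-7,11,7)
ρ-cycle length = 6 (tail of 1 descent step not counted)

6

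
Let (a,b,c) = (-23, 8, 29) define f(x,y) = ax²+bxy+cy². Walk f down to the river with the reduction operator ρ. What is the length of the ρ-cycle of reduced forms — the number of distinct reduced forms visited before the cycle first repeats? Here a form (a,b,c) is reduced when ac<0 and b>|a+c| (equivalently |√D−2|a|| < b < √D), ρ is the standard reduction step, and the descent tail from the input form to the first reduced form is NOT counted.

D = 2732, ⌊√D⌋ = 52
river: ρ → (29,50,-2)
river: ρ → (-2,50,29)
river: ρ → (29,8,-23)
river: ρ → (-23,38,14)
river: ρ → (14,46,-11)
river: ρ → (-11,42,22)
river: ρ → (22,46,-7)
river: ρ → (-7,52,1)
river: ρ → (1,52,-7)
river: ρ → (-7,46,22)
river: ρ → (22,42,-11)
river: ρ → (-11,46,14)
river: ρ → (14,38,-23)
river: ρ → (-23,8,29)
ρ-cycle length = 14 (tail of 0 descent steps not counted)

14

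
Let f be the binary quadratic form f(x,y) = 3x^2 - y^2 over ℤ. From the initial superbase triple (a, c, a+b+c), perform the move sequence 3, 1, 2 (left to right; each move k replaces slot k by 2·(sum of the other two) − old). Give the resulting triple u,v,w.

start (3,-1,2) = (f(1,0),f(0,1),f(1,1))
replace slot 3: 2·(3+(-1)) − 2 = 2 → (3,-1,2)
replace slot 1: 2·((-1)+2) − 3 = -1 → (-1,-1,2)
replace slot 2: 2·((-1)+2) − (-1) = 3 → (-1,3,2)

-1,3,2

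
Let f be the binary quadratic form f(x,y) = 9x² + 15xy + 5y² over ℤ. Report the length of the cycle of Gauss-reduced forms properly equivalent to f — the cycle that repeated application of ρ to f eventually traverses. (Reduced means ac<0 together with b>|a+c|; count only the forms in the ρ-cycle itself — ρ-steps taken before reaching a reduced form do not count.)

D = 45, ⌊√D⌋ = 6
descent: ρ → (5,5,-1)  [lands on river]
river: ρ → (-1,5,5)
ρ-cycle length = 2 (tail of 1 descent step not counted)

2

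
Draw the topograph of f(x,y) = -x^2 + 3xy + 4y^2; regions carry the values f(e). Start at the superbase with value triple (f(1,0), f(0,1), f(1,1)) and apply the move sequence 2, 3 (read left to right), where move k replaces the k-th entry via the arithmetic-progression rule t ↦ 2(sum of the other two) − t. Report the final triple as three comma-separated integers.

start (-1,4,6) = (f(1,0),f(0,1),f(1,1))
replace slot 2: 2·((-1)+6) − 4 = 6 → (-1,6,6)
replace slot 3: 2·((-1)+6) − 6 = 4 → (-1,6,4)

-1,6,4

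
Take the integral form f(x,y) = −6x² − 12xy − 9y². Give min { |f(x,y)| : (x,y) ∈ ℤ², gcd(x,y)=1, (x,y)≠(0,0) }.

translate: b→0 (≡12 mod 12), so (6,12,9)→(6,0,3)
flip: (6,0,3)→(3,0,6)
reduced (well bottom): (3,0,6) with a≤c, −a<b≤a
well minimum |f| = |-3| = 3 (negative-definite)

3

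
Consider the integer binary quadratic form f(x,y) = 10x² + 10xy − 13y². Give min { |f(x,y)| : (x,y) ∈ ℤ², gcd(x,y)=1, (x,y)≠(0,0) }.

river: ρ → (-13,16,7)
river: ρ → (7,12,-17)
river: ρ → (-17,22,2)
river: ρ → (2,22,-17)
river: ρ → (-17,12,7)
river: ρ → (7,16,-13)
river: ρ → (-13,10,10)
river: ρ → (10,10,-13)
closes: descent 0, river 8
min |a| on river = 2

2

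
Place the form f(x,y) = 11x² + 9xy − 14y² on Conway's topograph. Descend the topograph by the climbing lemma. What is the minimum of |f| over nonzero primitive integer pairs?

river: ρ → (-14,19,6)
river: ρ → (6,17,-17)
river: ρ → (-17,17,6)
river: ρ → (6,19,-14)
river: ρ → (-14,9,11)
river: ρ → (11,13,-12)
river: ρ → (-12,11,12)
river: ρ → (12,13,-11)
river: ρ → (-11,9,14)
river: ρ → (14,19,-6)
river: ρ → (-6,17,17)
river: ρ → (17,17,-6)
river: ρ → (-6,19,14)
river: ρ → (14,9,-11)
river: ρ → (-11,13,12)
river: ρ → (12,11,-12)
river: ρ → (-12,13,11)
river: ρ → (11,9,-14)
closes: descent 0, river 18
min |a| on river = 6

6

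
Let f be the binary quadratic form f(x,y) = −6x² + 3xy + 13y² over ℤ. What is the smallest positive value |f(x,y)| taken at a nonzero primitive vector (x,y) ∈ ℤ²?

descent: ρ → (13,-3,-6)
descent: ρ → (-6,15,4)  [lands on river]
river: ρ → (4,17,-2)
river: ρ → (-2,15,12)
river: ρ → (12,9,-5)
river: ρ → (-5,11,10)
river: ρ → (10,9,-6)
closes: descent 2, river 6
min |a| on river = 2

2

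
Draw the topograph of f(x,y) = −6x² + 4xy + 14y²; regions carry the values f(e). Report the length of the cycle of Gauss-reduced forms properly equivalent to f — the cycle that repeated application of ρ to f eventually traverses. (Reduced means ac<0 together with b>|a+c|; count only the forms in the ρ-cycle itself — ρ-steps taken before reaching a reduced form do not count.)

D = 352, ⌊√D⌋ = 18
descent: ρ → (14,-4,-6)
descent: ρ → (-6,16,4)  [lands on river]
river: ρ → (4,16,-6)
river: ρ → (-6,8,12)
river: ρ → (12,16,-2)
river: ρ → (-2,16,12)
river: ρ → (12,8,-6)
ρ-cycle length = 6 (tail of 2 descent steps not counted)

6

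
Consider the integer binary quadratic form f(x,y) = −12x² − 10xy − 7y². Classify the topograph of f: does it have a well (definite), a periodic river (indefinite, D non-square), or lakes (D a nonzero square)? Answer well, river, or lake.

D = b²−4ac = (-10)² − 4·(-12)·(-7) = -236
D < 0 ⇒ definite ⇒ every region one sign ⇒ single well

well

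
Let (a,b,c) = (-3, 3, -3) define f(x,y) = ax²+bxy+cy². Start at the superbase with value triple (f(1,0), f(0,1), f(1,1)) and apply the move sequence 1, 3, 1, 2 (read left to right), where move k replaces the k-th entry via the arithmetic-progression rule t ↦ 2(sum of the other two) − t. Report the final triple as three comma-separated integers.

start (-3,-3,-3) = (f(1,0),f(0,1),f(1,1))
replace slot 1: 2·((-3)+(-3)) − (-3) = -9 → (-9,-3,-3)
replace slot 3: 2·((-9)+(-3)) − (-3) = -21 → (-9,-3,-21)
replace slot 1: 2·((-3)+(-21)) − (-9) = -39 → (-39,-3,-21)
replace slot 2: 2·((-39)+(-21)) − (-3) = -117 → (-39,-117,-21)

-39,-117,-21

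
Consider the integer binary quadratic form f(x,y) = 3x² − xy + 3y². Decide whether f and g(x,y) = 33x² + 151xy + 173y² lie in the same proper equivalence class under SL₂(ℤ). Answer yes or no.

D₁ = -35, D₂ = -35
f: flip: (3,-1,3)→(3,1,3)
f: reduced (well bottom): (3,1,3) with a≤c, −a<b≤a
g: translate: b→19 (≡151 mod 66), so (33,151,173)→(33,19,3)
g: flip: (33,19,3)→(3,-19,33)
g: translate: b→-1 (≡-19 mod 6), so (3,-19,33)→(3,-1,3)
g: flip: (3,-1,3)→(3,1,3)
g: reduced (well bottom): (3,1,3) with a≤c, −a<b≤a
reduced forms (3, 1, 3) vs (3, 1, 3) ⇒ equivalent

yes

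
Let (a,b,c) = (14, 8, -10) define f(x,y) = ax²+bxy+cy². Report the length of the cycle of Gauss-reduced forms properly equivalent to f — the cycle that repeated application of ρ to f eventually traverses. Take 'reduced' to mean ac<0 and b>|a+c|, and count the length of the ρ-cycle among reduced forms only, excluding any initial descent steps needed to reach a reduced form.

D = 624, ⌊√D⌋ = 24
river: ρ → (-10,12,12)
river: ρ → (12,12,-10)
river: ρ → (-10,8,14)
river: ρ → (14,20,-4)
river: ρ → (-4,20,14)
river: ρ → (14,8,-10)
ρ-cycle length = 6 (tail of 0 descent steps not counted)

6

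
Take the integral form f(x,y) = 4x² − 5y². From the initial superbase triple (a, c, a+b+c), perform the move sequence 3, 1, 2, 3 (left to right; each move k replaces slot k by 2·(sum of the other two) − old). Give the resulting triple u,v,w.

start (4,-5,-1) = (f(1,0),f(0,1),f(1,1))
replace slot 3: 2·(4+(-5)) − (-1) = -1 → (4,-5,-1)
replace slot 1: 2·((-5)+(-1)) − 4 = -16 → (-16,-5,-1)
replace slot 2: 2·((-16)+(-1)) − (-5) = -29 → (-16,-29,-1)
replace slot 3: 2·((-16)+(-29)) − (-1) = -89 → (-16,-29,-89)

-16,-29,-89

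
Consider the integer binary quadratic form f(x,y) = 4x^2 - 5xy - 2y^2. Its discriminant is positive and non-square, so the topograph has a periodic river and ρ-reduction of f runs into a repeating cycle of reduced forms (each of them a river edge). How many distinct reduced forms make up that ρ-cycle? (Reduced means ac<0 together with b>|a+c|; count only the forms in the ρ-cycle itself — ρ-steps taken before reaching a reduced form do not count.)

D = 57, ⌊√D⌋ = 7
descent: ρ → (-2,5,4)  [lands on river]
river: ρ → (4,3,-3)
river: ρ → (-3,3,4)
river: ρ → (4,5,-2)
river: ρ → (-2,7,1)
river: ρ → (1,7,-2)
ρ-cycle length = 6 (tail of 1 descent step not counted)

6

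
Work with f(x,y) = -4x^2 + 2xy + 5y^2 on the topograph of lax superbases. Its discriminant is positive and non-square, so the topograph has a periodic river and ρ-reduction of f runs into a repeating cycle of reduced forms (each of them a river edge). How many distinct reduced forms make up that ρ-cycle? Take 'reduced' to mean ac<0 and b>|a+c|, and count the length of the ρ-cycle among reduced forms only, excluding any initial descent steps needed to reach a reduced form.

D = 84, ⌊√D⌋ = 9
river: ρ → (5,8,-1)
river: ρ → (-1,8,5)
river: ρ → (5,2,-4)
river: ρ → (-4,6,3)
river: ρ → (3,6,-4)
river: ρ → (-4,2,5)
ρ-cycle length = 6 (tail of 0 descent steps not counted)

6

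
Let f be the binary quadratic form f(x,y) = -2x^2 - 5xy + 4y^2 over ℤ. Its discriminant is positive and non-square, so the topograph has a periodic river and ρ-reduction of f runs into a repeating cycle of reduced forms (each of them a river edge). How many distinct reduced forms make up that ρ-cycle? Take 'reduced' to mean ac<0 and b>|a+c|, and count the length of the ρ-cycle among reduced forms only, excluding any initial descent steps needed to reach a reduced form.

D = 57, ⌊√D⌋ = 7
descent: ρ → (4,5,-2)  [lands on river]
river: ρ → (-2,7,1)
river: ρ → (1,7,-2)
river: ρ → (-2,5,4)
river: ρ → (4,3,-3)
river: ρ → (-3,3,4)
ρ-cycle length = 6 (tail of 1 descent step not counted)

6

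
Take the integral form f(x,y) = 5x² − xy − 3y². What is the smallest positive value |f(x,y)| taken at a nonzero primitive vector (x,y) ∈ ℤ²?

descent: ρ → (-3,7,1)  [lands on river]
river: ρ → (1,7,-3)
river: ρ → (-3,5,3)
river: ρ → (3,7,-1)
river: ρ → (-1,7,3)
river: ρ → (3,5,-3)
closes: descent 1, river 6
min |a| on river = 1

1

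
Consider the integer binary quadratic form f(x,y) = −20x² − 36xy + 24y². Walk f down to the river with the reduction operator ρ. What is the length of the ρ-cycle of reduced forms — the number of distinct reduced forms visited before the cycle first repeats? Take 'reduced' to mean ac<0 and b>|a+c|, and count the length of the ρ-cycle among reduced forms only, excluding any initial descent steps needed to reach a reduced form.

D = 3216, ⌊√D⌋ = 56
descent: ρ → (24,36,-20)  [lands on river]
river: ρ → (-20,44,16)
river: ρ → (16,52,-8)
river: ρ → (-8,44,40)
river: ρ → (40,36,-12)
river: ρ → (-12,36,40)
river: ρ → (40,44,-8)
river: ρ → (-8,52,16)
river: ρ → (16,44,-20)
river: ρ → (-20,36,24)
river: ρ → (24,12,-32)
river: ρ → (-32,52,4)
river: ρ → (4,52,-32)
river: ρ → (-32,12,24)
ρ-cycle length = 14 (tail of 1 descent step not counted)

14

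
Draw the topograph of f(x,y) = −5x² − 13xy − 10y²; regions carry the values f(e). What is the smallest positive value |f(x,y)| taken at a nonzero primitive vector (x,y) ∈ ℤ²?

translate: b→3 (≡13 mod 10), so (5,13,10)→(5,3,2)
flip: (5,3,2)→(2,-3,5)
translate: b→1 (≡-3 mod 4), so (2,-3,5)→(2,1,4)
reduced (well bottom): (2,1,4) with a≤c, −a<b≤a
well minimum |f| = |-2| = 2 (negative-definite)

2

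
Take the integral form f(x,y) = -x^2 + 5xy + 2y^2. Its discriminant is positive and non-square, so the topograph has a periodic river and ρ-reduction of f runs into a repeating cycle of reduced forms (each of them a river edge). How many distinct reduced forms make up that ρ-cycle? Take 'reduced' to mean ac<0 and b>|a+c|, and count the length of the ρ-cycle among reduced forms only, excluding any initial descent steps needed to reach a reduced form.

D = 33, ⌊√D⌋ = 5
river: ρ → (2,3,-3)
river: ρ → (-3,3,2)
river: ρ → (2,5,-1)
river: ρ → (-1,5,2)
ρ-cycle length = 4 (tail of 0 descent steps not counted)

4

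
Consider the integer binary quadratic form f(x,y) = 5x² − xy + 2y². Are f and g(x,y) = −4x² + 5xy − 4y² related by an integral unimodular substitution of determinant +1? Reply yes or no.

D₁ = -39, D₂ = -39
f: flip: (5,-1,2)→(2,1,5)
f: reduced (well bottom): (2,1,5) with a≤c, −a<b≤a
g is negative-definite; reduce −g:
−g: translate: b→3 (≡-5 mod 8), so (4,-5,4)→(4,3,3)
−g: flip: (4,3,3)→(3,-3,4)
−g: translate: b→3 (≡-3 mod 6), so (3,-3,4)→(3,3,4)
−g: reduced (well bottom): (3,3,4) with a≤c, −a<b≤a
flip sign back: reduced form of g is (-3,-3,-4)
reduced forms (2, 1, 5) vs (-3, -3, -4) ⇒ inequivalent

no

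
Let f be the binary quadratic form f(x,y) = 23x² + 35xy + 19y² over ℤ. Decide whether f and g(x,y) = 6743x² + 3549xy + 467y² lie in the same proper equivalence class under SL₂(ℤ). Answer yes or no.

D₁ = -523, D₂ = -523
f: translate: b→-11 (≡35 mod 46), so (23,35,19)→(23,-11,7)
f: flip: (23,-11,7)→(7,11,23)
f: translate: b→-3 (≡11 mod 14), so (7,11,23)→(7,-3,19)
f: reduced (well bottom): (7,-3,19) with a≤c, −a<b≤a
g: flip: (6743,3549,467)→(467,-3549,6743)
g: translate: b→187 (≡-3549 mod 934), so (467,-3549,6743)→(467,187,19)
g: flip: (467,187,19)→(19,-187,467)
g: translate: b→3 (≡-187 mod 38), so (19,-187,467)→(19,3,7)
g: flip: (19,3,7)→(7,-3,19)
g: reduced (well bottom): (7,-3,19) with a≤c, −a<b≤a
reduced forms (7, -3, 19) vs (7, -3, 19) ⇒ equivalent

yes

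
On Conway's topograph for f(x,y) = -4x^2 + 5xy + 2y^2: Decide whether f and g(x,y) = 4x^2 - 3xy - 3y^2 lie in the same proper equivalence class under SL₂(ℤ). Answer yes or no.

D₁ = 57, D₂ = 57
river cycle of f (length 6): (2, 7, -1), (-1, 7, 2), (2, 5, -4), (-4, 3, 3), (3, 3, -4), (-4, 5, 2)
river cycle of g (length 6): (-3, 3, 4), (4, 5, -2), (-2, 7, 1), (1, 7, -2), (-2, 5, 4), (4, 3, -3)
cycles differ ⇒ inequivalent

no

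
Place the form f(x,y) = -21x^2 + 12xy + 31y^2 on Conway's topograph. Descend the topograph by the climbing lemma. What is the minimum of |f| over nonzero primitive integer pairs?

river: ρ → (31,50,-2)
river: ρ → (-2,50,31)
river: ρ → (31,12,-21)
river: ρ → (-21,30,22)
river: ρ → (22,14,-29)
river: ρ → (-29,44,7)
river: ρ → (7,40,-41)
river: ρ → (-41,42,6)
river: ρ → (6,42,-41)
river: ρ → (-41,40,7)
river: ρ → (7,44,-29)
river: ρ → (-29,14,22)
river: ρ → (22,30,-21)
river: ρ → (-21,12,31)
closes: descent 0, river 14
min |a| on river = 2

2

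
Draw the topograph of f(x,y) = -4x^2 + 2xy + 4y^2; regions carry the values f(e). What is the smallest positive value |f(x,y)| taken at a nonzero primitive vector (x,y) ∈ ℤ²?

river: ρ → (4,6,-2)
river: ρ → (-2,6,4)
river: ρ → (4,2,-4)
river: ρ → (-4,6,2)
river: ρ → (2,6,-4)
river: ρ → (-4,2,4)
closes: descent 0, river 6
min |a| on river = 2

2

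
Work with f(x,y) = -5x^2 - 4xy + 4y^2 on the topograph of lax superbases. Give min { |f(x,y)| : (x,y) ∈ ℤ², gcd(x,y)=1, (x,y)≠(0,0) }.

descent: ρ → (4,4,-5)  [lands on river]
river: ρ → (-5,6,3)
river: ρ → (3,6,-5)
river: ρ → (-5,4,4)
closes: descent 1, river 4
min |a| on river = 3

3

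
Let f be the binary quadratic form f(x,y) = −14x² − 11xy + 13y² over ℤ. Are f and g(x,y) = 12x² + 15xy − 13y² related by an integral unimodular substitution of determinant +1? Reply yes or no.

D₁ = 849, D₂ = 849
river cycle of f (length 34): (13, 11, -14), (-14, 17, 10), (10, 23, -8), (-8, 25, 7), (7, 17, -20), (-20, 23, 4), (4, 25, -14), (-14, 3, 15), (15, 27, -2), (-2, 29, 1), … (24 more)
river cycle of g (length 34): (-13, 11, 14), (14, 17, -10), (-10, 23, 8), (8, 25, -7), (-7, 17, 20), (20, 23, -4), (-4, 25, 14), (14, 3, -15), (-15, 27, 2), (2, 29, -1), … (24 more)
cycles differ ⇒ inequivalent

no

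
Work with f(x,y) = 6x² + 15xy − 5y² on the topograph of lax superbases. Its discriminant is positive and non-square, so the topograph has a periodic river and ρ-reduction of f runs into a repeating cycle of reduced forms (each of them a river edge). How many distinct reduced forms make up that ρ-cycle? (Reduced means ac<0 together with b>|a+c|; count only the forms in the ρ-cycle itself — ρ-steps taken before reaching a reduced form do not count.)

D = 345, ⌊√D⌋ = 18
river: ρ → (-5,15,6)
river: ρ → (6,9,-11)
river: ρ → (-11,13,4)
river: ρ → (4,11,-14)
river: ρ → (-14,17,1)
river: ρ → (1,17,-14)
river: ρ → (-14,11,4)
river: ρ → (4,13,-11)
river: ρ → (-11,9,6)
river: ρ → (6,15,-5)
ρ-cycle length = 10 (tail of 0 descent steps not counted)

10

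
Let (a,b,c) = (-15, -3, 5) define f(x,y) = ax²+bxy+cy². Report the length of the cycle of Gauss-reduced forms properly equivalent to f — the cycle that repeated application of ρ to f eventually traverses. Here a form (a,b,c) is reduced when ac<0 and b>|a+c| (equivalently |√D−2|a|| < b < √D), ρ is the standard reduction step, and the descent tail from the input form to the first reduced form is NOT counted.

D = 309, ⌊√D⌋ = 17
descent: ρ → (5,13,-7)  [lands on river]
river: ρ → (-7,15,3)
river: ρ → (3,15,-7)
river: ρ → (-7,13,5)
river: ρ → (5,17,-1)
river: ρ → (-1,17,5)
ρ-cycle length = 6 (tail of 1 descent step not counted)

6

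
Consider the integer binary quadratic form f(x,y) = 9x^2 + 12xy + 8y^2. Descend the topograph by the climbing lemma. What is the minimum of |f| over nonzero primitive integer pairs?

translate: b→-6 (≡12 mod 18), so (9,12,8)→(9,-6,5)
flip: (9,-6,5)→(5,6,9)
translate: b→-4 (≡6 mod 10), so (5,6,9)→(5,-4,8)
reduced (well bottom): (5,-4,8) with a≤c, −a<b≤a
well minimum = a = 5

5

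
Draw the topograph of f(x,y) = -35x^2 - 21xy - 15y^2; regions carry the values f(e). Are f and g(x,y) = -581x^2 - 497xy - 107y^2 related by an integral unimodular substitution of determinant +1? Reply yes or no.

D₁ = -1659, D₂ = -1659
f is negative-definite; reduce −f:
−f: flip: (35,21,15)→(15,-21,35)
−f: translate: b→9 (≡-21 mod 30), so (15,-21,35)→(15,9,29)
−f: reduced (well bottom): (15,9,29) with a≤c, −a<b≤a
flip sign back: reduced form of f is (-15,-9,-29)
g is negative-definite; reduce −g:
−g: flip: (581,497,107)→(107,-497,581)
−g: translate: b→-69 (≡-497 mod 214), so (107,-497,581)→(107,-69,15)
−g: flip: (107,-69,15)→(15,69,107)
−g: translate: b→9 (≡69 mod 30), so (15,69,107)→(15,9,29)
−g: reduced (well bottom): (15,9,29) with a≤c, −a<b≤a
flip sign back: reduced form of g is (-15,-9,-29)
reduced forms (-15, -9, -29) vs (-15, -9, -29) ⇒ equivalent

yes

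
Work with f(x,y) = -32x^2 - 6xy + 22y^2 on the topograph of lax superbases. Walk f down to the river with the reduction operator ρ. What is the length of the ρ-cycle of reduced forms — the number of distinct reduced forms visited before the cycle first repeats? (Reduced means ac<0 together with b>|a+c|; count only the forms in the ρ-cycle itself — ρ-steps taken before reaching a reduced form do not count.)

D = 2852, ⌊√D⌋ = 53
descent: ρ → (22,50,-4)  [lands on river]
river: ρ → (-4,46,46)
river: ρ → (46,46,-4)
river: ρ → (-4,50,22)
river: ρ → (22,38,-16)
river: ρ → (-16,26,34)
river: ρ → (34,42,-8)
river: ρ → (-8,38,44)
river: ρ → (44,50,-2)
river: ρ → (-2,50,44)
river: ρ → (44,38,-8)
river: ρ → (-8,42,34)
river: ρ → (34,26,-16)
river: ρ → (-16,38,22)
ρ-cycle length = 14 (tail of 1 descent step not counted)

14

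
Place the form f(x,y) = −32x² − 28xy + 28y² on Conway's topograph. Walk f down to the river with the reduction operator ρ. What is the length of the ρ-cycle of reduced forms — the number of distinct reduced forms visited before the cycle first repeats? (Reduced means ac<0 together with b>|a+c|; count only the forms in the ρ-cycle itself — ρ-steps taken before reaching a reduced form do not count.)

D = 4368, ⌊√D⌋ = 66
descent: ρ → (28,28,-32)  [lands on river]
river: ρ → (-32,36,24)
river: ρ → (24,60,-8)
river: ρ → (-8,52,52)
river: ρ → (52,52,-8)
river: ρ → (-8,60,24)
river: ρ → (24,36,-32)
river: ρ → (-32,28,28)
ρ-cycle length = 8 (tail of 1 descent step not counted)

8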